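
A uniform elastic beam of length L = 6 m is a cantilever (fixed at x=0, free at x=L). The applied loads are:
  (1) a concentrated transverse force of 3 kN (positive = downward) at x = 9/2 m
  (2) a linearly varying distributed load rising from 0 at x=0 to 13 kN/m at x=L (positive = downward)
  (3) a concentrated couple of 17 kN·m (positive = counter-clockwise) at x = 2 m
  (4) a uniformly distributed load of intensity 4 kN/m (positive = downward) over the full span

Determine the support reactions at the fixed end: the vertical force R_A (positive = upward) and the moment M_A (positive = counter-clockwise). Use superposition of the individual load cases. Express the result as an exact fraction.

R_A = 66 kN, M_A = 449/2 kN·m

Load 1 — point force P=3 kN at a=9/2 m (b=L-a=3/2):
  R_A = P = 3 kN
  M_A = Pa = 3·(9/2) = 27/2 kN·m
Load 2 — triangular load w₀=13 kN/m (0→w₀ over full span):
  R_A = w₀L/2 = 13·6/2 = 39 kN
  M_A = w₀L²/3 = 13·6²/3 = 156 kN·m
Load 3 — applied couple M₀=17 kN·m at a=2 m (b=L-a=4):
  R_A = 0 kN
  M_A = -M₀ = -17 kN·m
Load 4 — uniform load w=4 kN/m over full span:
  R_A = wL = 4·6 = 24 kN
  M_A = wL²/2 = 4·6²/2 = 72 kN·m
Superposition: R_A = 66 kN, M_A = 449/2 kN·m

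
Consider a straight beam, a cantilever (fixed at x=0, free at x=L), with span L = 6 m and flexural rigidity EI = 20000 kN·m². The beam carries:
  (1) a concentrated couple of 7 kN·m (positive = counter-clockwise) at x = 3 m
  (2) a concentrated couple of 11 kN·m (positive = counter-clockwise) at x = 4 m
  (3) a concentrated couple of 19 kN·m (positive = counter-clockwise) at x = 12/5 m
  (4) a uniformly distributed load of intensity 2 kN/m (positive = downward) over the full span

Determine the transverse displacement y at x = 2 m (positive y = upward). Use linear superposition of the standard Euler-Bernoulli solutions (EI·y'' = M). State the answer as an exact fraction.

y(2) = 1/1200 m

Load 1 — applied couple M₀=7 kN·m at a=3 m (b=L-a=3):
  y_1 = M₀x²/(2EI)  [x≤a] = 7·2²/(2·20000) = 7/10000 m
Load 2 — applied couple M₀=11 kN·m at a=4 m (b=L-a=2):
  y_2 = M₀x²/(2EI)  [x≤a] = 11·2²/(2·20000) = 11/10000 m
Load 3 — applied couple M₀=19 kN·m at a=12/5 m (b=L-a=18/5):
  y_3 = M₀x²/(2EI)  [x≤a] = 19·2²/(2·20000) = 19/10000 m
Load 4 — uniform load w=2 kN/m over full span:
  y_4 = -wx²(x²-4Lx+6L²)/(24EI) = -2·2²·(2²-4·6·2+6·6²)/(24·20000) = -43/15000 m
Superposition: y = Σ y_i = 1/1200 m ≈ 0.000833 m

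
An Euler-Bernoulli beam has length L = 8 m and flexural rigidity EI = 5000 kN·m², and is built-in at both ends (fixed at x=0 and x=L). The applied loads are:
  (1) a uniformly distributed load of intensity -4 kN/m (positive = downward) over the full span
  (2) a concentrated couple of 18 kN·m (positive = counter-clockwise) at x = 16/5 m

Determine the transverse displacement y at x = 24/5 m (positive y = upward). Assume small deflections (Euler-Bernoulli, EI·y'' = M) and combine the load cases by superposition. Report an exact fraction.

Load 1 — uniform load w=-4 kN/m over full span:
  y_1 = -wx²(L-x)²/(24EI) = -(-4)·(24/5)²·(8-(24/5))²/(24·5000) = 3072/390625 m
Load 2 — applied couple M₀=18 kN·m at a=16/5 m (b=L-a=24/5):
  y_2 = (R_Ax³/6 - M_Ax²/2 - M₀(x-a)²/2)/EI  [x>a] with R_A=81/25, M_A=54/25 = ((81/25)·(24/5)³/6 - (54/25)·(24/5)²/2 - 18·((24/5)-(16/5))²/2)/5000 = 4608/1953125 m
Superposition: y = Σ y_i = 19968/1953125 m ≈ 0.010224 m

y(24/5) = 19968/1953125 m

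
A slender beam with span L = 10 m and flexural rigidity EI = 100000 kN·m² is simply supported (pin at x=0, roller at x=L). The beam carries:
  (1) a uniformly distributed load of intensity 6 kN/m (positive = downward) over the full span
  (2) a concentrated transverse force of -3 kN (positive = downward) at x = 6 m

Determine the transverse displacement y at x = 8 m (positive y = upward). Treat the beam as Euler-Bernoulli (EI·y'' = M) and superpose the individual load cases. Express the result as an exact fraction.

y(8) = -107/25000 m

Load 1 — uniform load w=6 kN/m over full span:
  y_1 = -wx(L³-2Lx²+x³)/(24EI) = -6·8·(10³-2·10·8²+8³)/(24·100000) = -29/6250 m
Load 2 — point force P=-3 kN at a=6 m (b=L-a=4):
  y_2 = -Pa(L-x)(2Lx-a²-x²)/(6LEI)  [x>a] = -(-3)·6·(10-8)·(2·10·8-6²-8²)/(6·10·100000) = 9/25000 m
Superposition: y = Σ y_i = -107/25000 m ≈ -0.004280 m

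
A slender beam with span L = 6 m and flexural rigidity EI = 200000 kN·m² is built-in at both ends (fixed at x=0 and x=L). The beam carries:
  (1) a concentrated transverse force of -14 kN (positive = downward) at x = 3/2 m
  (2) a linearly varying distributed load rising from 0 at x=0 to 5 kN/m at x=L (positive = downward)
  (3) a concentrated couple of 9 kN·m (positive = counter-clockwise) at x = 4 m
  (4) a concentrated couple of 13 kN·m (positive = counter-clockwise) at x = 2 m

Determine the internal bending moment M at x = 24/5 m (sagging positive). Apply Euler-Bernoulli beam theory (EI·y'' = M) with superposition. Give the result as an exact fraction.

M(24/5) = 23/1200 kN·m

Load 1 — point force P=-14 kN at a=3/2 m (b=L-a=9/2):
  M_1 = Pa²(a+3b)(L-x)/L³ - Pa²b/L²  [x>a] = (-14)·(3/2)²·((3/2)+3·(9/2))·(6-(24/5))/6³ - (-14)·(3/2)²·(9/2)/6² = 21/16 kN·m
Load 2 — triangular load w₀=5 kN/m (0→w₀ over full span):
  M_2 = 3w₀Lx/20 - w₀L²/30 - w₀x³/(6L) = 3·5·6·(24/5)/20 - 5·6²/30 - 5·(24/5)³/(6·6) = 6/25 kN·m
Load 3 — applied couple M₀=9 kN·m at a=4 m (b=L-a=2):
  M_3 = R_Ax - M_A - M₀  [x>a] with R_A=2, M_A=3 = 2·(24/5) - 3 - 9 = -12/5 kN·m
Load 4 — applied couple M₀=13 kN·m at a=2 m (b=L-a=4):
  M_4 = R_Ax - M_A - M₀  [x>a] with R_A=26/9, M_A=0 = (26/9)·(24/5) - 0 - 13 = 13/15 kN·m
Superposition: M = Σ M_i = 23/1200 kN·m ≈ 0.019167 kN·m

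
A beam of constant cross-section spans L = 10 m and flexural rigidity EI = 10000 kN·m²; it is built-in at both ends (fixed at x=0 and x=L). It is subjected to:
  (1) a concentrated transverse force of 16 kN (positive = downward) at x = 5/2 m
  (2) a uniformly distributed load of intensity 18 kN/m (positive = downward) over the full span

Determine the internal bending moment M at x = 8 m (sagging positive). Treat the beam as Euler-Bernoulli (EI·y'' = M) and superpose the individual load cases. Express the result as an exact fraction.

M(8) = -17/2 kN·m

Load 1 — point force P=16 kN at a=5/2 m (b=L-a=15/2):
  M_1 = Pa²(a+3b)(L-x)/L³ - Pa²b/L²  [x>a] = 16·(5/2)²·((5/2)+3·(15/2))·(10-8)/10³ - 16·(5/2)²·(15/2)/10² = -5/2 kN·m
Load 2 — uniform load w=18 kN/m over full span:
  M_2 = wLx/2 - wL²/12 - wx²/2 = 18·10·8/2 - 18·10²/12 - 18·8²/2 = -6 kN·m
Superposition: M = Σ M_i = -17/2 kN·m ≈ -8.500000 kN·m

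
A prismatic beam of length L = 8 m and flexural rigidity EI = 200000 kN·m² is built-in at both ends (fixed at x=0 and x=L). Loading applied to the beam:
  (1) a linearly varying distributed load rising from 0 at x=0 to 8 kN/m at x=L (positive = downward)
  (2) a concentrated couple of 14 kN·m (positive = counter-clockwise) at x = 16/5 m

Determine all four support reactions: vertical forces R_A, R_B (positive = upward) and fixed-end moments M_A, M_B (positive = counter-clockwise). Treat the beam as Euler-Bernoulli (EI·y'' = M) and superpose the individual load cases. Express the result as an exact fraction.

Load 1 — triangular load w₀=8 kN/m (0→w₀ over full span):
  R_A = 3w₀L/20 = 3·8·8/20 = 48/5 kN
  M_A = w₀L²/30 = 8·8²/30 = 256/15 kN·m
  R_B = 7w₀L/20 = 7·8·8/20 = 112/5 kN
  M_B = -w₀L²/20 = -8·8²/20 = -128/5 kN·m
Load 2 — applied couple M₀=14 kN·m at a=16/5 m (b=L-a=24/5):
  R_A = 6M₀ab/L³ = 6·14·(16/5)·(24/5)/8³ = 63/25 kN
  M_A = M₀b(2a-b)/L² = 14·(24/5)·(2·(16/5)-(24/5))/8² = 42/25 kN·m
  R_B = -6M₀ab/L³ = -6·14·(16/5)·(24/5)/8³ = -63/25 kN
  M_B = M₀a(2b-a)/L² = 14·(16/5)·(2·(24/5)-(16/5))/8² = 112/25 kN·m
Superposition: R_A = 303/25 kN, M_A = 1406/75 kN·m, R_B = 497/25 kN, M_B = -528/25 kN·m

R_A = 303/25 kN, M_A = 1406/75 kN·m, R_B = 497/25 kN, M_B = -528/25 kN·m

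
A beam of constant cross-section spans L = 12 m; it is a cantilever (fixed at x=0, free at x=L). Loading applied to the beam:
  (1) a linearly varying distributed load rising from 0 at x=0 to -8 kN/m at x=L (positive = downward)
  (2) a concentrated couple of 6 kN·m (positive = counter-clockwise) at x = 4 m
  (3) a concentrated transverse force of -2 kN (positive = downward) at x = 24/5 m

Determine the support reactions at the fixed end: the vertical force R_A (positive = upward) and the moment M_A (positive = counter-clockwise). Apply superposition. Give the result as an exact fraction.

Load 1 — triangular load w₀=-8 kN/m (0→w₀ over full span):
  R_A = w₀L/2 = (-8)·12/2 = -48 kN
  M_A = w₀L²/3 = (-8)·12²/3 = -384 kN·m
Load 2 — applied couple M₀=6 kN·m at a=4 m (b=L-a=8):
  R_A = 0 kN
  M_A = -M₀ = -6 kN·m
Load 3 — point force P=-2 kN at a=24/5 m (b=L-a=36/5):
  R_A = P = (-2) = -2 kN
  M_A = Pa = (-2)·(24/5) = -48/5 kN·m
Superposition: R_A = -50 kN, M_A = -1998/5 kN·m

R_A = -50 kN, M_A = -1998/5 kN·m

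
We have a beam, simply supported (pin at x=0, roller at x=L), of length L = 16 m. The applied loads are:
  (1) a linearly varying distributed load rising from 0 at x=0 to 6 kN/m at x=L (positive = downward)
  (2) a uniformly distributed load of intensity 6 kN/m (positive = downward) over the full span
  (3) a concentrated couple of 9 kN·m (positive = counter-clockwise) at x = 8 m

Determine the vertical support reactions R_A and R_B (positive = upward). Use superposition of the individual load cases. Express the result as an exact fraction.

R_A = 1033/16 kN, R_B = 1271/16 kN

Load 1 — triangular load w₀=6 kN/m (0→w₀ over full span):
  R_A = w₀L/6 = 6·16/6 = 16 kN
  R_B = w₀L/3 = 6·16/3 = 32 kN
Load 2 — uniform load w=6 kN/m over full span:
  R_A = wL/2 = 6·16/2 = 48 kN
  R_B = wL/2 = 6·16/2 = 48 kN
Load 3 — applied couple M₀=9 kN·m at a=8 m (b=L-a=8):
  R_A = M₀/L = 9/16 kN
  R_B = -M₀/L = -9/16 kN
Superposition: R_A = 1033/16 kN, R_B = 1271/16 kN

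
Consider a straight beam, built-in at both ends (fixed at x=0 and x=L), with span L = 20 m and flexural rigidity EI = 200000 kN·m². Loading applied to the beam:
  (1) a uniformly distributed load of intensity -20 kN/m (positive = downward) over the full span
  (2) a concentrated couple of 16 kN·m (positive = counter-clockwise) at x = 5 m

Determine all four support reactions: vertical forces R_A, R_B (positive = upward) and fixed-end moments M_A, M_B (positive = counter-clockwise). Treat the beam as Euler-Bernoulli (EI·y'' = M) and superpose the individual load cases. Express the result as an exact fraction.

R_A = -1991/10 kN, M_A = -2009/3 kN·m, R_B = -2009/10 kN, M_B = 2015/3 kN·m

Load 1 — uniform load w=-20 kN/m over full span:
  R_A = wL/2 = (-20)·20/2 = -200 kN
  M_A = wL²/12 = (-20)·20²/12 = -2000/3 kN·m
  R_B = wL/2 = (-20)·20/2 = -200 kN
  M_B = -wL²/12 = -(-20)·20²/12 = 2000/3 kN·m
Load 2 — applied couple M₀=16 kN·m at a=5 m (b=L-a=15):
  R_A = 6M₀ab/L³ = 6·16·5·15/20³ = 9/10 kN
  M_A = M₀b(2a-b)/L² = 16·15·(2·5-15)/20² = -3 kN·m
  R_B = -6M₀ab/L³ = -6·16·5·15/20³ = -9/10 kN
  M_B = M₀a(2b-a)/L² = 16·5·(2·15-5)/20² = 5 kN·m
Superposition: R_A = -1991/10 kN, M_A = -2009/3 kN·m, R_B = -2009/10 kN, M_B = 2015/3 kN·m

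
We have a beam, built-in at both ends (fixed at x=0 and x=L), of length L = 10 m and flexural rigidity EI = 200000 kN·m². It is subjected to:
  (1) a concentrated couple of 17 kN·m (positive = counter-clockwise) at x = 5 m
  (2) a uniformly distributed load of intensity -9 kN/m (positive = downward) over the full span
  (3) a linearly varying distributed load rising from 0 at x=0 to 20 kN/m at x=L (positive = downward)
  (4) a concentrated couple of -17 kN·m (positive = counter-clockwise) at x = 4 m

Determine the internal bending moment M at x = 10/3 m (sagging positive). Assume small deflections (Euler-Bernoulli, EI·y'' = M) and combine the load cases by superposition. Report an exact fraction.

M(10/3) = -47647/8100 kN·m

Load 1 — applied couple M₀=17 kN·m at a=5 m (b=L-a=5):
  M_1 = R_Ax - M_A  [x≤a] with R_A=51/20, M_A=17/4 = (51/20)·(10/3) - (17/4) = 17/4 kN·m
Load 2 — uniform load w=-9 kN/m over full span:
  M_2 = wLx/2 - wL²/12 - wx²/2 = (-9)·10·(10/3)/2 - (-9)·10²/12 - (-9)·(10/3)²/2 = -25 kN·m
Load 3 — triangular load w₀=20 kN/m (0→w₀ over full span):
  M_3 = 3w₀Lx/20 - w₀L²/30 - w₀x³/(6L) = 3·20·10·(10/3)/20 - 20·10²/30 - 20·(10/3)³/(6·10) = 1700/81 kN·m
Load 4 — applied couple M₀=-17 kN·m at a=4 m (b=L-a=6):
  M_4 = R_Ax - M_A  [x≤a] with R_A=-306/125, M_A=-51/25 = (-306/125)·(10/3) - (-51/25) = -153/25 kN·m
Superposition: M = Σ M_i = -47647/8100 kN·m ≈ -5.882346 kN·m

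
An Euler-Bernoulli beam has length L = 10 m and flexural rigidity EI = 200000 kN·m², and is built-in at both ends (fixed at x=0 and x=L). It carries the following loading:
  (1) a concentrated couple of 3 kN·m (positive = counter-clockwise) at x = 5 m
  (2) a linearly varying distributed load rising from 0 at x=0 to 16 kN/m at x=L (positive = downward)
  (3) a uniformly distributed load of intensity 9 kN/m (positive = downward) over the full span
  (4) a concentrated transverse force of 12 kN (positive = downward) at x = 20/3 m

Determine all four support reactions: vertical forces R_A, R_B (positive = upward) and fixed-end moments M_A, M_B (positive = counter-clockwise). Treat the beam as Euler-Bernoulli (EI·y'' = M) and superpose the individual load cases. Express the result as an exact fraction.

R_A = 13061/180 kN, M_A = 4967/36 kN·m, R_B = 19699/180 kN, M_B = -6193/36 kN·m

Load 1 — applied couple M₀=3 kN·m at a=5 m (b=L-a=5):
  R_A = 6M₀ab/L³ = 6·3·5·5/10³ = 9/20 kN
  M_A = M₀b(2a-b)/L² = 3·5·(2·5-5)/10² = 3/4 kN·m
  R_B = -6M₀ab/L³ = -6·3·5·5/10³ = -9/20 kN
  M_B = M₀a(2b-a)/L² = 3·5·(2·5-5)/10² = 3/4 kN·m
Load 2 — triangular load w₀=16 kN/m (0→w₀ over full span):
  R_A = 3w₀L/20 = 3·16·10/20 = 24 kN
  M_A = w₀L²/30 = 16·10²/30 = 160/3 kN·m
  R_B = 7w₀L/20 = 7·16·10/20 = 56 kN
  M_B = -w₀L²/20 = -16·10²/20 = -80 kN·m
Load 3 — uniform load w=9 kN/m over full span:
  R_A = wL/2 = 9·10/2 = 45 kN
  M_A = wL²/12 = 9·10²/12 = 75 kN·m
  R_B = wL/2 = 9·10/2 = 45 kN
  M_B = -wL²/12 = -9·10²/12 = -75 kN·m
Load 4 — point force P=12 kN at a=20/3 m (b=L-a=10/3):
  R_A = Pb²(3a+b)/L³ = 12·(10/3)²·(3·(20/3)+(10/3))/10³ = 28/9 kN
  M_A = Pab²/L² = 12·(20/3)·(10/3)²/10² = 80/9 kN·m
  R_B = Pa²(a+3b)/L³ = 12·(20/3)²·((20/3)+3·(10/3))/10³ = 80/9 kN
  M_B = -Pa²b/L² = -12·(20/3)²·(10/3)/10² = -160/9 kN·m
Superposition: R_A = 13061/180 kN, M_A = 4967/36 kN·m, R_B = 19699/180 kN, M_B = -6193/36 kN·m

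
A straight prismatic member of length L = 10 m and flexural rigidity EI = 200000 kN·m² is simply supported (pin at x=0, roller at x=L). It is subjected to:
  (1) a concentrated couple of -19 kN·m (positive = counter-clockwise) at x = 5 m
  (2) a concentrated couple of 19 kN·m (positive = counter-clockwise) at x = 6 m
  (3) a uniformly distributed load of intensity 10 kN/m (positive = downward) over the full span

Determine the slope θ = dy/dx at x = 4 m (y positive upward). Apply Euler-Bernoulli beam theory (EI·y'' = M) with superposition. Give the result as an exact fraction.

θ(4) = -7913/12000000 rad

Load 1 — applied couple M₀=-19 kN·m at a=5 m (b=L-a=5):
  θ_1 = (M₀x²/(2L)+C₁)/EI  [x≤a] with C₁=M₀(3b²-L²)/(6L)=95/12 = ((-19)·4²/(2·10)+(95/12))/200000 = -437/12000000 rad
Load 2 — applied couple M₀=19 kN·m at a=6 m (b=L-a=4):
  θ_2 = (M₀x²/(2L)+C₁)/EI  [x≤a] with C₁=M₀(3b²-L²)/(6L)=-247/15 = (19·4²/(2·10)+(-247/15))/200000 = -19/3000000 rad
Load 3 — uniform load w=10 kN/m over full span:
  θ_3 = -w(L³-6Lx²+4x³)/(24EI) = -10·(10³-6·10·4²+4·4³)/(24·200000) = -37/60000 rad
Superposition: θ = Σ θ_i = -7913/12000000 rad ≈ -0.000659 rad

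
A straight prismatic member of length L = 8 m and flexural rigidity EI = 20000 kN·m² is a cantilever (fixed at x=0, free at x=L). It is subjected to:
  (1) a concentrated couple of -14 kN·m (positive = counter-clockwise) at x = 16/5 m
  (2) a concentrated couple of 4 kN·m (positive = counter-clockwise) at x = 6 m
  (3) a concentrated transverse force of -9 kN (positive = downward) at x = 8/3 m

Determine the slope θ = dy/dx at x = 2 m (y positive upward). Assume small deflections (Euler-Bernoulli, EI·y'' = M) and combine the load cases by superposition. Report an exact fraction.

θ(2) = 1/2000 rad

Load 1 — applied couple M₀=-14 kN·m at a=16/5 m (b=L-a=24/5):
  θ_1 = M₀x/EI  [x≤a] = (-14)·2/20000 = -7/5000 rad
Load 2 — applied couple M₀=4 kN·m at a=6 m (b=L-a=2):
  θ_2 = M₀x/EI  [x≤a] = 4·2/20000 = 1/2500 rad
Load 3 — point force P=-9 kN at a=8/3 m (b=L-a=16/3):
  θ_3 = -Px(2a-x)/(2EI)  [x≤a] = -(-9)·2·(2·(8/3)-2)/(2·20000) = 3/2000 rad
Superposition: θ = Σ θ_i = 1/2000 rad ≈ 0.000500 rad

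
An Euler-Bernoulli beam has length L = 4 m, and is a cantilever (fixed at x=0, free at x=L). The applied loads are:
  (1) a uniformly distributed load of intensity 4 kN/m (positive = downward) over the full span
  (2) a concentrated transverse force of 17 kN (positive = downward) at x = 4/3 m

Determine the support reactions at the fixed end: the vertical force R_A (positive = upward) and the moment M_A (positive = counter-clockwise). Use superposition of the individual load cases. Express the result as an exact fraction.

R_A = 33 kN, M_A = 164/3 kN·m

Load 1 — uniform load w=4 kN/m over full span:
  R_A = wL = 4·4 = 16 kN
  M_A = wL²/2 = 4·4²/2 = 32 kN·m
Load 2 — point force P=17 kN at a=4/3 m (b=L-a=8/3):
  R_A = P = 17 kN
  M_A = Pa = 17·(4/3) = 68/3 kN·m
Superposition: R_A = 33 kN, M_A = 164/3 kN·m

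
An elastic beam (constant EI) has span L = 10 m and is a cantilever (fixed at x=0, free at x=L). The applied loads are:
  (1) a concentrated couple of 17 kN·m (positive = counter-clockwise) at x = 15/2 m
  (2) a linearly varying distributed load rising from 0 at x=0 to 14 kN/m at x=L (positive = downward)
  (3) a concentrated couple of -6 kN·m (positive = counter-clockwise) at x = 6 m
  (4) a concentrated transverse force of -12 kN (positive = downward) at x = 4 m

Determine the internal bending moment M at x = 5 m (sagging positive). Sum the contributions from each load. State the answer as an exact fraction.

Load 1 — applied couple M₀=17 kN·m at a=15/2 m (b=L-a=5/2):
  M_1 = M₀  [x≤a] = 17 = 17 kN·m
Load 2 — triangular load w₀=14 kN/m (0→w₀ over full span):
  M_2 = w₀Lx/2 - w₀L²/3 - w₀x³/(6L) = 14·10·5/2 - 14·10²/3 - 14·5³/(6·10) = -875/6 kN·m
Load 3 — applied couple M₀=-6 kN·m at a=6 m (b=L-a=4):
  M_3 = M₀  [x≤a] = (-6) = -6 kN·m
Load 4 — point force P=-12 kN at a=4 m (b=L-a=6):
  M_4 = 0  [x>a] = 0 kN·m
Superposition: M = Σ M_i = -809/6 kN·m ≈ -134.833333 kN·m

M(5) = -809/6 kN·m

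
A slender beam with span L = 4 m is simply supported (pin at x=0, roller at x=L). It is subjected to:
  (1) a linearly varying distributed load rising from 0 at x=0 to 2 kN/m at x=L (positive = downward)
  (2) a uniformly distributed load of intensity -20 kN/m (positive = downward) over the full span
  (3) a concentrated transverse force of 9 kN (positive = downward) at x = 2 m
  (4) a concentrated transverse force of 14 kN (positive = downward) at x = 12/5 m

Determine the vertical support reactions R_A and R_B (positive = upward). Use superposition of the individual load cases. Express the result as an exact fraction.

Load 1 — triangular load w₀=2 kN/m (0→w₀ over full span):
  R_A = w₀L/6 = 2·4/6 = 4/3 kN
  R_B = w₀L/3 = 2·4/3 = 8/3 kN
Load 2 — uniform load w=-20 kN/m over full span:
  R_A = wL/2 = (-20)·4/2 = -40 kN
  R_B = wL/2 = (-20)·4/2 = -40 kN
Load 3 — point force P=9 kN at a=2 m (b=L-a=2):
  R_A = Pb/L = 9·2/4 = 9/2 kN
  R_B = Pa/L = 9·2/4 = 9/2 kN
Load 4 — point force P=14 kN at a=12/5 m (b=L-a=8/5):
  R_A = Pb/L = 14·(8/5)/4 = 28/5 kN
  R_B = Pa/L = 14·(12/5)/4 = 42/5 kN
Superposition: R_A = -857/30 kN, R_B = -733/30 kN

R_A = -857/30 kN, R_B = -733/30 kN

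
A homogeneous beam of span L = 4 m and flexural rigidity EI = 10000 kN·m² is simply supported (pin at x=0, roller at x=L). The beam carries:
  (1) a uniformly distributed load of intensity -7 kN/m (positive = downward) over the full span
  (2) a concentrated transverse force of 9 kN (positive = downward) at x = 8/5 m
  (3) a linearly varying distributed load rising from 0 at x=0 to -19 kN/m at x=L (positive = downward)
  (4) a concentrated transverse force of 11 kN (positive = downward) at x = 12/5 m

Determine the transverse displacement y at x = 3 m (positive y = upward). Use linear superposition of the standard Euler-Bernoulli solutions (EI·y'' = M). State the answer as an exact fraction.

y(3) = 270589/120000000 m

Load 1 — uniform load w=-7 kN/m over full span:
  y_1 = -wx(L³-2Lx²+x³)/(24EI) = -(-7)·3·(4³-2·4·3²+3³)/(24·10000) = 133/80000 m
Load 2 — point force P=9 kN at a=8/5 m (b=L-a=12/5):
  y_2 = -Pa(L-x)(2Lx-a²-x²)/(6LEI)  [x>a] = -9·(8/5)·(4-3)·(2·4·3-(8/5)²-3²)/(6·4·10000) = -933/1250000 m
Load 3 — triangular load w₀=-19 kN/m (0→w₀ over full span):
  y_3 = -w₀x(7L⁴-10L²x²+3x⁴)/(360LEI) = -(-19)·3·(7·4⁴-10·4²·3²+3·3⁴)/(360·4·10000) = 2261/960000 m
Load 4 — point force P=11 kN at a=12/5 m (b=L-a=8/5):
  y_4 = -Pa(L-x)(2Lx-a²-x²)/(6LEI)  [x>a] = -11·(12/5)·(4-3)·(2·4·3-(12/5)²-3²)/(6·4·10000) = -2541/2500000 m
Superposition: y = Σ y_i = 270589/120000000 m ≈ 0.002255 m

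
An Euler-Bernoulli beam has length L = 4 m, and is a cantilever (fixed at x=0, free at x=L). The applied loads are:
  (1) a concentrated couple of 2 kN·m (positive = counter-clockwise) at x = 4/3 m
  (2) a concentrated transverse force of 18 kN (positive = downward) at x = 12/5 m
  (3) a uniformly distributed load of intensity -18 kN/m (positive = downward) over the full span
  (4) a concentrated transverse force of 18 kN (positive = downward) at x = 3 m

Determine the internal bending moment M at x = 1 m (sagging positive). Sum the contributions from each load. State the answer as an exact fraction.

Load 1 — applied couple M₀=2 kN·m at a=4/3 m (b=L-a=8/3):
  M_1 = M₀  [x≤a] = 2 = 2 kN·m
Load 2 — point force P=18 kN at a=12/5 m (b=L-a=8/5):
  M_2 = -P(a-x)  [x≤a] = -18·((12/5)-1) = -126/5 kN·m
Load 3 — uniform load w=-18 kN/m over full span:
  M_3 = -w(L-x)²/2 = -(-18)·(4-1)²/2 = 81 kN·m
Load 4 — point force P=18 kN at a=3 m (b=L-a=1):
  M_4 = -P(a-x)  [x≤a] = -18·(3-1) = -36 kN·m
Superposition: M = Σ M_i = 109/5 kN·m ≈ 21.800000 kN·m

M(1) = 109/5 kN·m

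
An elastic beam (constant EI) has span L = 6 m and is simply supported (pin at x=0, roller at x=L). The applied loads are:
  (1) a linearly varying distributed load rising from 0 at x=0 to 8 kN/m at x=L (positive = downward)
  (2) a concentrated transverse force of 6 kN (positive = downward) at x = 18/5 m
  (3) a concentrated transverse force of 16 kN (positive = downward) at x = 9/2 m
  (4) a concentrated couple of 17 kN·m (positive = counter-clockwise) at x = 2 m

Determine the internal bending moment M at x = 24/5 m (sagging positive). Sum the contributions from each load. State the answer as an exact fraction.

Load 1 — triangular load w₀=8 kN/m (0→w₀ over full span):
  M_1 = w₀Lx/6 - w₀x³/(6L) = 8·6·(24/5)/6 - 8·(24/5)³/(6·6) = 1728/125 kN·m
Load 2 — point force P=6 kN at a=18/5 m (b=L-a=12/5):
  M_2 = Pa(L-x)/L  [x>a] = 6·(18/5)·(6-(24/5))/6 = 108/25 kN·m
Load 3 — point force P=16 kN at a=9/2 m (b=L-a=3/2):
  M_3 = Pa(L-x)/L  [x>a] = 16·(9/2)·(6-(24/5))/6 = 72/5 kN·m
Load 4 — applied couple M₀=17 kN·m at a=2 m (b=L-a=4):
  M_4 = M₀x/L - M₀  [x>a] = 17·(24/5)/6 - 17 = -17/5 kN·m
Superposition: M = Σ M_i = 3643/125 kN·m ≈ 29.144000 kN·m

M(24/5) = 3643/125 kN·m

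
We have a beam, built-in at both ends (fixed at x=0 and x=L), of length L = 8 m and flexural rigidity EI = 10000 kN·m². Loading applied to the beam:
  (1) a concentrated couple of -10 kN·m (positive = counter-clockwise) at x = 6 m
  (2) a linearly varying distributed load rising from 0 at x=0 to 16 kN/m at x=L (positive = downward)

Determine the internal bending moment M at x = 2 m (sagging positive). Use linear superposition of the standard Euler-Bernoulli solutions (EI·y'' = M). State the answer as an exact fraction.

Load 1 — applied couple M₀=-10 kN·m at a=6 m (b=L-a=2):
  M_1 = R_Ax - M_A  [x≤a] with R_A=-45/32, M_A=-25/8 = (-45/32)·2 - (-25/8) = 5/16 kN·m
Load 2 — triangular load w₀=16 kN/m (0→w₀ over full span):
  M_2 = 3w₀Lx/20 - w₀L²/30 - w₀x³/(6L) = 3·16·8·2/20 - 16·8²/30 - 16·2³/(6·8) = 8/5 kN·m
Superposition: M = Σ M_i = 153/80 kN·m ≈ 1.912500 kN·m

M(2) = 153/80 kN·m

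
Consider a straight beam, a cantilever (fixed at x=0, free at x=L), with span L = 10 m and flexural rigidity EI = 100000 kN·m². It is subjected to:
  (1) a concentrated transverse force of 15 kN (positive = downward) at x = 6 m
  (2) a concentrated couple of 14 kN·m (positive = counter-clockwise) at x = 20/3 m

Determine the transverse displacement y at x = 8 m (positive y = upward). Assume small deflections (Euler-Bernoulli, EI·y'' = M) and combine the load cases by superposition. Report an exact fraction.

Load 1 — point force P=15 kN at a=6 m (b=L-a=4):
  y_1 = -Pa²(3x-a)/(6EI)  [x>a] = -15·6²·(3·8-6)/(6·100000) = -81/5000 m
Load 2 — applied couple M₀=14 kN·m at a=20/3 m (b=L-a=10/3):
  y_2 = M₀a(2x-a)/(2EI)  [x>a] = 14·(20/3)·(2·8-(20/3))/(2·100000) = 49/11250 m
Superposition: y = Σ y_i = -533/45000 m ≈ -0.011844 m

y(8) = -533/45000 m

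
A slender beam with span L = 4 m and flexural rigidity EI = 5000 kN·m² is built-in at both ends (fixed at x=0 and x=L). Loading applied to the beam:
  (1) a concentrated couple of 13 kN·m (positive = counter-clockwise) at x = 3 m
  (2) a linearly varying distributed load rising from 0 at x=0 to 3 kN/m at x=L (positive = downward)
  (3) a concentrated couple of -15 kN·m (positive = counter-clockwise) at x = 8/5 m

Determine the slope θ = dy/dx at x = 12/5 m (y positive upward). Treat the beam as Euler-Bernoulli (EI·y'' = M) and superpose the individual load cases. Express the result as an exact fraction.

θ(12/5) = 2319/6250000 rad

Load 1 — applied couple M₀=13 kN·m at a=3 m (b=L-a=1):
  θ_1 = (R_Ax²/2 - M_Ax)/EI  [x≤a] with R_A=117/32, M_A=65/16 = ((117/32)·(12/5)²/2 - (65/16)·(12/5))/5000 = 39/250000 rad
Load 2 — triangular load w₀=3 kN/m (0→w₀ over full span):
  θ_2 = -w₀(2x(L-x)(L-2x)(x+2L)+x²(L-x)²)/(120LEI) = -3·(2·(12/5)·(4-(12/5))·(4-2·(12/5))·((12/5)+2·4)+(12/5)²·(4-(12/5))²)/(120·4·5000) = 24/390625 rad
Load 3 — applied couple M₀=-15 kN·m at a=8/5 m (b=L-a=12/5):
  θ_3 = (R_Ax²/2 - M_Ax - M₀(x-a))/EI  [x>a] with R_A=-27/5, M_A=-9/5 = ((-27/5)·(12/5)²/2 - (-9/5)·(12/5) - (-15)·((12/5)-(8/5)))/5000 = 12/78125 rad
Superposition: θ = Σ θ_i = 2319/6250000 rad ≈ 0.000371 rad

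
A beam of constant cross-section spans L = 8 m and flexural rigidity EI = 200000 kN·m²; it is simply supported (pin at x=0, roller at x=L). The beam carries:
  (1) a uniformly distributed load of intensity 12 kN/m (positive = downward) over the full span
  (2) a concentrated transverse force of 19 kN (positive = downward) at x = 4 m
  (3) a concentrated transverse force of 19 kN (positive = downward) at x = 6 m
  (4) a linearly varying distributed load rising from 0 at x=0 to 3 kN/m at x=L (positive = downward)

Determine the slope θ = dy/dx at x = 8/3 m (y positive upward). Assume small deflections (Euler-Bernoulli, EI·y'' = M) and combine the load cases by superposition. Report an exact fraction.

Load 1 — uniform load w=12 kN/m over full span:
  θ_1 = -w(L³-6Lx²+4x³)/(24EI) = -12·(8³-6·8·(8/3)²+4·(8/3)³)/(24·200000) = -52/84375 rad
Load 2 — point force P=19 kN at a=4 m (b=L-a=4):
  θ_2 = -Pb(L²-b²-3x²)/(6LEI)  [x≤a] = -19·4·(8²-4²-3·(8/3)²)/(6·8·200000) = -19/90000 rad
Load 3 — point force P=19 kN at a=6 m (b=L-a=2):
  θ_3 = -Pb(L²-b²-3x²)/(6LEI)  [x≤a] = -19·2·(8²-2²-3·(8/3)²)/(6·8·200000) = -551/3600000 rad
Load 4 — triangular load w₀=3 kN/m (0→w₀ over full span):
  θ_4 = -w₀(7L⁴-30L²x²+15x⁴)/(360LEI) = -3·(7·8⁴-30·8²·(8/3)²+15·(8/3)⁴)/(360·8·200000) = -104/1265625 rad
Superposition: θ = Σ θ_i = -172147/162000000 rad ≈ -0.001063 rad

θ(8/3) = -172147/162000000 rad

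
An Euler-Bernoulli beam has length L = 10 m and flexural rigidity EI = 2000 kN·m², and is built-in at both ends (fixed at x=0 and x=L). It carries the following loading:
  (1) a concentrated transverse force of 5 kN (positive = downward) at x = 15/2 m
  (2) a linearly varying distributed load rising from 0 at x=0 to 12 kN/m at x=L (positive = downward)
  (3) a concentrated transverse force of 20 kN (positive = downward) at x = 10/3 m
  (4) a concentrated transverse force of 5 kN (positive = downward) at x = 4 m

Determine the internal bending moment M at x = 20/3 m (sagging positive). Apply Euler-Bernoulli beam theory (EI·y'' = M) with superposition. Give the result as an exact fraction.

Load 1 — point force P=5 kN at a=15/2 m (b=L-a=5/2):
  M_1 = Pb²(3a+b)x/L³ - Pab²/L²  [x≤a] = 5·(5/2)²·(3·(15/2)+(5/2))·(20/3)/10³ - 5·(15/2)·(5/2)²/10² = 275/96 kN·m
Load 2 — triangular load w₀=12 kN/m (0→w₀ over full span):
  M_2 = 3w₀Lx/20 - w₀L²/30 - w₀x³/(6L) = 3·12·10·(20/3)/20 - 12·10²/30 - 12·(20/3)³/(6·10) = 560/27 kN·m
Load 3 — point force P=20 kN at a=10/3 m (b=L-a=20/3):
  M_3 = Pa²(a+3b)(L-x)/L³ - Pa²b/L²  [x>a] = 20·(10/3)²·((10/3)+3·(20/3))·(10-(20/3))/10³ - 20·(10/3)²·(20/3)/10² = 200/81 kN·m
Load 4 — point force P=5 kN at a=4 m (b=L-a=6):
  M_4 = Pa²(a+3b)(L-x)/L³ - Pa²b/L²  [x>a] = 5·4²·(4+3·6)·(10-(20/3))/10³ - 5·4²·6/10² = 16/15 kN·m
Superposition: M = Σ M_i = 351749/12960 kN·m ≈ 27.141127 kN·m

M(20/3) = 351749/12960 kN·m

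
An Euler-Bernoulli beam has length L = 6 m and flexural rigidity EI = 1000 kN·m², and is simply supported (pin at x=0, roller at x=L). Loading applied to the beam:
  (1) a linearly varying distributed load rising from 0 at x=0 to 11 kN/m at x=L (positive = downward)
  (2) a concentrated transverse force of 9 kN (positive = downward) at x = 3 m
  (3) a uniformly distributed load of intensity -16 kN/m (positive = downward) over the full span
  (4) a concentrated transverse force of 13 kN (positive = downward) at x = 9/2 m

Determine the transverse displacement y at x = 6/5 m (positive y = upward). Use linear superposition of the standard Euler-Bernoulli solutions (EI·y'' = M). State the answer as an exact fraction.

Load 1 — triangular load w₀=11 kN/m (0→w₀ over full span):
  y_1 = -w₀x(7L⁴-10L²x²+3x⁴)/(360LEI) = -11·(6/5)·(7·6⁴-10·6²·(6/5)²+3·(6/5)⁴)/(360·6·1000) = -102168/1953125 m
Load 2 — point force P=9 kN at a=3 m (b=L-a=3):
  y_2 = -Pbx(L²-b²-x²)/(6LEI)  [x≤a] = -9·3·(6/5)·(6²-3²-(6/5)²)/(6·6·1000) = -5751/250000 m
Load 3 — uniform load w=-16 kN/m over full span:
  y_3 = -wx(L³-2Lx²+x³)/(24EI) = -(-16)·(6/5)·(6³-2·6·(6/5)²+(6/5)³)/(24·1000) = 12528/78125 m
Load 4 — point force P=13 kN at a=9/2 m (b=L-a=3/2):
  y_4 = -Pbx(L²-b²-x²)/(6LEI)  [x≤a] = -13·(3/2)·(6/5)·(6²-(3/2)²-(6/5)²)/(6·6·1000) = -42003/2000000 m
Superposition: y = Σ y_i = 16010721/250000000 m ≈ 0.064043 m

y(6/5) = 16010721/250000000 m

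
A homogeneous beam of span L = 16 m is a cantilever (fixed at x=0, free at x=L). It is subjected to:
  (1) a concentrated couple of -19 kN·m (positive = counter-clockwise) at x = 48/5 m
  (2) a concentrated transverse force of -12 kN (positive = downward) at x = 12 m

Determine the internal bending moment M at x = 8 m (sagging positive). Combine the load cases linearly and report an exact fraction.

Load 1 — applied couple M₀=-19 kN·m at a=48/5 m (b=L-a=32/5):
  M_1 = M₀  [x≤a] = (-19) = -19 kN·m
Load 2 — point force P=-12 kN at a=12 m (b=L-a=4):
  M_2 = -P(a-x)  [x≤a] = -(-12)·(12-8) = 48 kN·m
Superposition: M = Σ M_i = 29 kN·m ≈ 29.000000 kN·m

M(8) = 29 kN·m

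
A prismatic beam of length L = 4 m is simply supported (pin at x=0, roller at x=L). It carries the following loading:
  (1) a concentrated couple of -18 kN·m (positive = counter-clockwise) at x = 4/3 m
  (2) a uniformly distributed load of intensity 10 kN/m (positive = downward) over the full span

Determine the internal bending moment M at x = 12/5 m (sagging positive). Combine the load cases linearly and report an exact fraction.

Load 1 — applied couple M₀=-18 kN·m at a=4/3 m (b=L-a=8/3):
  M_1 = M₀x/L - M₀  [x>a] = (-18)·(12/5)/4 - (-18) = 36/5 kN·m
Load 2 — uniform load w=10 kN/m over full span:
  M_2 = wx(L-x)/2 = 10·(12/5)·(4-(12/5))/2 = 96/5 kN·m
Superposition: M = Σ M_i = 132/5 kN·m ≈ 26.400000 kN·m

M(12/5) = 132/5 kN·m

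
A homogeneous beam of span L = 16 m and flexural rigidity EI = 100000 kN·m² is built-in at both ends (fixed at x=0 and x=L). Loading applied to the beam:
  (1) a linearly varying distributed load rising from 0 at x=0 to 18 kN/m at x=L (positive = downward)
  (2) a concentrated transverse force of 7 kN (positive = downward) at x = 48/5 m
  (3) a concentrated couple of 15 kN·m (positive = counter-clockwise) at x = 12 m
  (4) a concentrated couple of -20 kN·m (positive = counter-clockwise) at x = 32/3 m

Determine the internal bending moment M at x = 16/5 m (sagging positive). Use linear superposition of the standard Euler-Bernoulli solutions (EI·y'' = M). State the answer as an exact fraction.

M(16/5) = -730511/30000 kN·m

Load 1 — triangular load w₀=18 kN/m (0→w₀ over full span):
  M_1 = 3w₀Lx/20 - w₀L²/30 - w₀x³/(6L) = 3·18·16·(16/5)/20 - 18·16²/30 - 18·(16/5)³/(6·16) = -2688/125 kN·m
Load 2 — point force P=7 kN at a=48/5 m (b=L-a=32/5):
  M_2 = Pb²(3a+b)x/L³ - Pab²/L²  [x≤a] = 7·(32/5)²·(3·(48/5)+(32/5))·(16/5)/16³ - 7·(48/5)·(32/5)²/16² = -1792/625 kN·m
Load 3 — applied couple M₀=15 kN·m at a=12 m (b=L-a=4):
  M_3 = R_Ax - M_A  [x≤a] with R_A=135/128, M_A=75/16 = (135/128)·(16/5) - (75/16) = -21/16 kN·m
Load 4 — applied couple M₀=-20 kN·m at a=32/3 m (b=L-a=16/3):
  M_4 = R_Ax - M_A  [x≤a] with R_A=-5/3, M_A=-20/3 = (-5/3)·(16/5) - (-20/3) = 4/3 kN·m
Superposition: M = Σ M_i = -730511/30000 kN·m ≈ -24.350367 kN·m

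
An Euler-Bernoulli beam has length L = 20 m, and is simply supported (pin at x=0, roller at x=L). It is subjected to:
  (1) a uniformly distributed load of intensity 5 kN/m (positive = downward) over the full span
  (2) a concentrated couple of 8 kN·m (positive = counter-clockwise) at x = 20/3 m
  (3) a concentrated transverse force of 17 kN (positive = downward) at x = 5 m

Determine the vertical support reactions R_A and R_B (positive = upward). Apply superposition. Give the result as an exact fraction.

R_A = 1263/20 kN, R_B = 1077/20 kN

Load 1 — uniform load w=5 kN/m over full span:
  R_A = wL/2 = 5·20/2 = 50 kN
  R_B = wL/2 = 5·20/2 = 50 kN
Load 2 — applied couple M₀=8 kN·m at a=20/3 m (b=L-a=40/3):
  R_A = M₀/L = 8/20 = 2/5 kN
  R_B = -M₀/L = -8/20 = -2/5 kN
Load 3 — point force P=17 kN at a=5 m (b=L-a=15):
  R_A = Pb/L = 17·15/20 = 51/4 kN
  R_B = Pa/L = 17·5/20 = 17/4 kN
Superposition: R_A = 1263/20 kN, R_B = 1077/20 kN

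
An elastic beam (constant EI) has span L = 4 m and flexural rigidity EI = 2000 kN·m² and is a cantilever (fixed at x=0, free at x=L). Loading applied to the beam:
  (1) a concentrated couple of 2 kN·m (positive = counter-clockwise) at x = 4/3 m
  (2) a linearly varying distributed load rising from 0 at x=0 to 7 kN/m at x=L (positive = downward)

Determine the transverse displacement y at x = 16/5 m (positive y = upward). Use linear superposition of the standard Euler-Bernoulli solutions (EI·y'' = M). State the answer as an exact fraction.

Load 1 — applied couple M₀=2 kN·m at a=4/3 m (b=L-a=8/3):
  y_1 = M₀a(2x-a)/(2EI)  [x>a] = 2·(4/3)·(2·(16/5)-(4/3))/(2·2000) = 19/5625 m
Load 2 — triangular load w₀=7 kN/m (0→w₀ over full span):
  y_2 = (w₀Lx³/12-w₀L²x²/6-w₀x⁵/(120L))/EI = (7·4·(16/5)³/12-7·4²·(16/5)²/6-7·(16/5)⁵/(120·4))/2000 = -350336/5859375 m
Superposition: y = Σ y_i = -991633/17578125 m ≈ -0.056413 m

y(16/5) = -991633/17578125 m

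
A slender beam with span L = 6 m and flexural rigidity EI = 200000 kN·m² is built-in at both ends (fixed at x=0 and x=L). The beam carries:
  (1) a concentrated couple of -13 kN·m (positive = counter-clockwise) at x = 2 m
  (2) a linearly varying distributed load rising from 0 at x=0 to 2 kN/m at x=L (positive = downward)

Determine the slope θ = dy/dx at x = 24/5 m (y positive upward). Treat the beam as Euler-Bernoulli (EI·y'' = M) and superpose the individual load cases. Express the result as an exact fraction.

Load 1 — applied couple M₀=-13 kN·m at a=2 m (b=L-a=4):
  θ_1 = (R_Ax²/2 - M_Ax - M₀(x-a))/EI  [x>a] with R_A=-26/9, M_A=0 = ((-26/9)·(24/5)²/2 - 0·(24/5) - (-13)·((24/5)-2))/200000 = 39/2500000 rad
Load 2 — triangular load w₀=2 kN/m (0→w₀ over full span):
  θ_2 = -w₀(2x(L-x)(L-2x)(x+2L)+x²(L-x)²)/(120LEI) = -2·(2·(24/5)·(6-(24/5))·(6-2·(24/5))·((24/5)+2·6)+(24/5)²·(6-(24/5))²)/(120·6·200000) = 18/1953125 rad
Superposition: θ = Σ θ_i = 1551/62500000 rad ≈ 0.000025 rad

θ(24/5) = 1551/62500000 rad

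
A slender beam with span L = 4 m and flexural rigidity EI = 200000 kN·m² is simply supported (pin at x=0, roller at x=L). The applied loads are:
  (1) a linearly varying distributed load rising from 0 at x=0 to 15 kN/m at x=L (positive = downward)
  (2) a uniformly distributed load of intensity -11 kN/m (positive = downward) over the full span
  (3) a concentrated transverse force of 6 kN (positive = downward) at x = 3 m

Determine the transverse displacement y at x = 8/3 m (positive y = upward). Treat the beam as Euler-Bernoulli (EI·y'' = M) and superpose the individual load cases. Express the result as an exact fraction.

Load 1 — triangular load w₀=15 kN/m (0→w₀ over full span):
  y_1 = -w₀x(7L⁴-10L²x²+3x⁴)/(360LEI) = -15·(8/3)·(7·4⁴-10·4²·(8/3)²+3·(8/3)⁴)/(360·4·200000) = -17/151875 m
Load 2 — uniform load w=-11 kN/m over full span:
  y_2 = -wx(L³-2Lx²+x³)/(24EI) = -(-11)·(8/3)·(4³-2·4·(8/3)²+(8/3)³)/(24·200000) = 121/759375 m
Load 3 — point force P=6 kN at a=3 m (b=L-a=1):
  y_3 = -Pbx(L²-b²-x²)/(6LEI)  [x≤a] = -6·1·(8/3)·(4²-1²-(8/3)²)/(6·4·200000) = -71/2700000 m
Superposition: y = Σ y_i = 19/900000 m ≈ 0.000021 m

y(8/3) = 19/900000 m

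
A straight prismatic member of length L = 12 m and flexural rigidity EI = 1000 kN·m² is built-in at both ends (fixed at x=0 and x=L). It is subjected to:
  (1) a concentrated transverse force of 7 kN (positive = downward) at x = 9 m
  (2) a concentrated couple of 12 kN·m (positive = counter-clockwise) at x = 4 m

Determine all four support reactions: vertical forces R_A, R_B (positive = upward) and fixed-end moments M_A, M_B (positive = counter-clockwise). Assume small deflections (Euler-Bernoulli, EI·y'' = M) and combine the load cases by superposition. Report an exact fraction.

R_A = 233/96 kN, M_A = 63/16 kN·m, R_B = 439/96 kN, M_B = -125/16 kN·m

Load 1 — point force P=7 kN at a=9 m (b=L-a=3):
  R_A = Pb²(3a+b)/L³ = 7·3²·(3·9+3)/12³ = 35/32 kN
  M_A = Pab²/L² = 7·9·3²/12² = 63/16 kN·m
  R_B = Pa²(a+3b)/L³ = 7·9²·(9+3·3)/12³ = 189/32 kN
  M_B = -Pa²b/L² = -7·9²·3/12² = -189/16 kN·m
Load 2 — applied couple M₀=12 kN·m at a=4 m (b=L-a=8):
  R_A = 6M₀ab/L³ = 6·12·4·8/12³ = 4/3 kN
  M_A = M₀b(2a-b)/L² = 12·8·(2·4-8)/12² = 0 kN·m
  R_B = -6M₀ab/L³ = -6·12·4·8/12³ = -4/3 kN
  M_B = M₀a(2b-a)/L² = 12·4·(2·8-4)/12² = 4 kN·m
Superposition: R_A = 233/96 kN, M_A = 63/16 kN·m, R_B = 439/96 kN, M_B = -125/16 kN·m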